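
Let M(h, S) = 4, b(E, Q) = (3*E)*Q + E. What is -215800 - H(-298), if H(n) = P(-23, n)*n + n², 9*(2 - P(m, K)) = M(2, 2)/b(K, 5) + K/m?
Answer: -252073817/828 ≈ -3.0444e+5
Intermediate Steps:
b(E, Q) = E + 3*E*Q (b(E, Q) = 3*E*Q + E = E + 3*E*Q)
P(m, K) = 2 - 1/(36*K) - K/(9*m) (P(m, K) = 2 - (4/((K*(1 + 3*5))) + K/m)/9 = 2 - (4/((K*(1 + 15))) + K/m)/9 = 2 - (4/((K*16)) + K/m)/9 = 2 - (4/((16*K)) + K/m)/9 = 2 - (4*(1/(16*K)) + K/m)/9 = 2 - (1/(4*K) + K/m)/9 = 2 + (-1/(36*K) - K/(9*m)) = 2 - 1/(36*K) - K/(9*m))
H(n) = n² + n*(2 - 1/(36*n) + n/207) (H(n) = (2 - 1/(36*n) - ⅑*n/(-23))*n + n² = (2 - 1/(36*n) - ⅑*n*(-1/23))*n + n² = (2 - 1/(36*n) + n/207)*n + n² = n*(2 - 1/(36*n) + n/207) + n² = n² + n*(2 - 1/(36*n) + n/207))
-215800 - H(-298) = -215800 - (-1/36 + (2/207)*(-298)*(207 + 104*(-298))) = -215800 - (-1/36 + (2/207)*(-298)*(207 - 30992)) = -215800 - (-1/36 + (2/207)*(-298)*(-30785)) = -215800 - (-1/36 + 18347860/207) = -215800 - 1*73391417/828 = -215800 - 73391417/828 = -252073817/828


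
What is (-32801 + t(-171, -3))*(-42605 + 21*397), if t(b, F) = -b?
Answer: 1118164840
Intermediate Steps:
(-32801 + t(-171, -3))*(-42605 + 21*397) = (-32801 - 1*(-171))*(-42605 + 21*397) = (-32801 + 171)*(-42605 + 8337) = -32630*(-34268) = 1118164840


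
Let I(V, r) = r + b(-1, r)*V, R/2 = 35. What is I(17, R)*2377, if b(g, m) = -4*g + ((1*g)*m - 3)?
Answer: -2621831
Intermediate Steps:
R = 70 (R = 2*35 = 70)
b(g, m) = -3 - 4*g + g*m (b(g, m) = -4*g + (g*m - 3) = -4*g + (-3 + g*m) = -3 - 4*g + g*m)
I(V, r) = r + V*(1 - r) (I(V, r) = r + (-3 - 4*(-1) - r)*V = r + (-3 + 4 - r)*V = r + (1 - r)*V = r + V*(1 - r))
I(17, R)*2377 = (70 - 1*17*(-1 + 70))*2377 = (70 - 1*17*69)*2377 = (70 - 1173)*2377 = -1103*2377 = -2621831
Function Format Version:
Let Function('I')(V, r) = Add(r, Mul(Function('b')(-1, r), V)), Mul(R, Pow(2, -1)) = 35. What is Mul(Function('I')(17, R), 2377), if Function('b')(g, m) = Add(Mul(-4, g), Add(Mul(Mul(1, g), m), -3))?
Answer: -2621831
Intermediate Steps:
R = 70 (R = Mul(2, 35) = 70)
Function('b')(g, m) = Add(-3, Mul(-4, g), Mul(g, m)) (Function('b')(g, m) = Add(Mul(-4, g), Add(Mul(g, m), -3)) = Add(Mul(-4, g), Add(-3, Mul(g, m))) = Add(-3, Mul(-4, g), Mul(g, m)))
Function('I')(V, r) = Add(r, Mul(V, Add(1, Mul(-1, r)))) (Function('I')(V, r) = Add(r, Mul(Add(-3, Mul(-4, -1), Mul(-1, r)), V)) = Add(r, Mul(Add(-3, 4, Mul(-1, r)), V)) = Add(r, Mul(Add(1, Mul(-1, r)), V)) = Add(r, Mul(V, Add(1, Mul(-1, r)))))
Mul(Function('I')(17, R), 2377) = Mul(Add(70, Mul(-1, 17, Add(-1, 70))), 2377) = Mul(Add(70, Mul(-1, 17, 69)), 2377) = Mul(Add(70, -1173), 2377) = Mul(-1103, 2377) = -2621831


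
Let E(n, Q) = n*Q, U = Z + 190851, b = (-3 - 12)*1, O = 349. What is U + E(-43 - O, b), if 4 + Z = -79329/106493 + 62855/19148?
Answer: 401156701599651/2039127964 ≈ 1.9673e+5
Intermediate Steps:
Z = -2981886033/2039127964 (Z = -4 + (-79329/106493 + 62855/19148) = -4 + 5174625823/2039127964 = -2981886033/2039127964 ≈ -1.4623)
b = -15 (b = -15*1 = -15)
U = 389166629171331/2039127964 (U = -2981886033/2039127964 + 190851 = 389166629171331/2039127964 ≈ 1.9085e+5)
E(n, Q) = Q*n
U + E(-43 - O, b) = 389166629171331/2039127964 - 15*(-43 - 1*349) = 389166629171331/2039127964 - 15*(-43 - 349) = 389166629171331/2039127964 - 15*(-392) = 389166629171331/2039127964 + 5880 = 401156701599651/2039127964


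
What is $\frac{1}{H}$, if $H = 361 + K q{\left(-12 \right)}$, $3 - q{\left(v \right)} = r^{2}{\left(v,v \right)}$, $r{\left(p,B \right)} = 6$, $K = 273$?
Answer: $- \frac{1}{8648} \approx -0.00011563$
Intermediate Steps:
$q{\left(v \right)} = -33$ ($q{\left(v \right)} = 3 - 6^{2} = 3 - 36 = -33$)
$H = -8648$ ($H = 361 + 273 \left(-33\right) = 361 - 9009 = -8648$)
$\frac{1}{H} = \frac{1}{-8648} = - \frac{1}{8648}$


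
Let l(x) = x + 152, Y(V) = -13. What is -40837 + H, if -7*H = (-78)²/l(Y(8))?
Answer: -39740485/973 ≈ -40843.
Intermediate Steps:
l(x) = 152 + x
H = -6084/973 (H = -(-78)²/(7*(152 - 13)) = -6084/(7*139) = -⅐*6084/139 = -6084/973 ≈ -6.2528)
-40837 + H = -40837 - 6084/973 = -39740485/973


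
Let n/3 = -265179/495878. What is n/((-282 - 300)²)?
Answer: -88393/18662864408 ≈ -4.7363e-6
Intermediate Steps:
n = -795537/495878 (n = 3*(-265179/495878) = -795537/495878 ≈ -1.6043)
n/((-282 - 300)²) = -795537/(495878*(-282 - 300)²) = -795537/(495878*((-582)²)) = -795537/495878/338724 = -795537/495878*1/338724 = -88393/18662864408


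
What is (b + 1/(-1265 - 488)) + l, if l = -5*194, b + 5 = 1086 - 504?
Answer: -688930/1753 ≈ -393.00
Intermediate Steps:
b = 577 (b = -5 + (1086 - 504) = -5 + 582 = 577)
l = -970
(b + 1/(-1265 - 488)) + l = (577 + 1/(-1265 - 488)) - 970 = (577 + 1/(-1753)) - 970 = (577 - 1/1753) - 970 = 1011480/1753 - 970 = -688930/1753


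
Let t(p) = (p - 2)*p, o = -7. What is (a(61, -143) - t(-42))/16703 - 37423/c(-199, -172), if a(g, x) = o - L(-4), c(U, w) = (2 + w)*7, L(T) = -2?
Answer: 622871299/19876570 ≈ 31.337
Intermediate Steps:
t(p) = p*(-2 + p) (t(p) = (-2 + p)*p = p*(-2 + p))
c(U, w) = 14 + 7*w
a(g, x) = -5 (a(g, x) = -7 - 1*(-2) = -7 + 2 = -5)
(a(61, -143) - t(-42))/16703 - 37423/c(-199, -172) = (-5 - (-42)*(-2 - 42))/16703 - 37423/(14 + 7*(-172)) = (-5 - (-42)*(-44))*(1/16703) - 37423/(14 - 1204) = (-5 - 1*1848)*(1/16703) - 37423/(-1190) = (-5 - 1848)*(1/16703) - 37423*(-1/1190) = -1853*1/16703 + 37423/1190 = -1853/16703 + 37423/1190 = 622871299/19876570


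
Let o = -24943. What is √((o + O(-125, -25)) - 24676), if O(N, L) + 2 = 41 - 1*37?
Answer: 3*I*√5513 ≈ 222.75*I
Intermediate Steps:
O(N, L) = 2 (O(N, L) = -2 + (41 - 1*37) = -2 + (41 - 37) = -2 + 4 = 2)
√((o + O(-125, -25)) - 24676) = √((-24943 + 2) - 24676) = √(-24941 - 24676) = √(-49617) = 3*I*√5513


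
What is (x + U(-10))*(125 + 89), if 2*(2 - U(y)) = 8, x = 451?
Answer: 96086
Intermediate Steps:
U(y) = -2 (U(y) = 2 - 1/2*8 = 2 - 4 = -2)
(x + U(-10))*(125 + 89) = (451 - 2)*(125 + 89) = 449*214 = 96086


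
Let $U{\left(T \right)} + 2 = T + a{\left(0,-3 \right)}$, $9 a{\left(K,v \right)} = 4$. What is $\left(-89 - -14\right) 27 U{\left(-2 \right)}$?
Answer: $7200$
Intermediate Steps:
$a{\left(K,v \right)} = \frac{4}{9}$ ($a{\left(K,v \right)} = \frac{1}{9} \cdot 4 = \frac{4}{9}$)
$U{\left(T \right)} = - \frac{14}{9} + T$ ($U{\left(T \right)} = -2 + \left(T + \frac{4}{9}\right) = -2 + \left(\frac{4}{9} + T\right) = - \frac{14}{9} + T$)
$\left(-89 - -14\right) 27 U{\left(-2 \right)} = \left(-89 - -14\right) 27 \left(- \frac{14}{9} - 2\right) = \left(-89 + 14\right) 27 \left(- \frac{32}{9}\right) = \left(-75\right) 27 \left(- \frac{32}{9}\right) = \left(-2025\right) \left(- \frac{32}{9}\right) = 7200$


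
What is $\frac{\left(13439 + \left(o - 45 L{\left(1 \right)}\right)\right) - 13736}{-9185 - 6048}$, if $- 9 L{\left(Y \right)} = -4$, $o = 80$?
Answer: $\frac{237}{15233} \approx 0.015558$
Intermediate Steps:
$L{\left(Y \right)} = \frac{4}{9}$ ($L{\left(Y \right)} = \left(- \frac{1}{9}\right) \left(-4\right) = \frac{4}{9}$)
$\frac{\left(13439 + \left(o - 45 L{\left(1 \right)}\right)\right) - 13736}{-9185 - 6048} = \frac{\left(13439 + \left(80 - 20\right)\right) - 13736}{-9185 - 6048} = \frac{\left(13439 + \left(80 - 20\right)\right) - 13736}{-15233} = \left(\left(13439 + 60\right) - 13736\right) \left(- \frac{1}{15233}\right) = \left(13499 - 13736\right) \left(- \frac{1}{15233}\right) = \left(-237\right) \left(- \frac{1}{15233}\right) = \frac{237}{15233}$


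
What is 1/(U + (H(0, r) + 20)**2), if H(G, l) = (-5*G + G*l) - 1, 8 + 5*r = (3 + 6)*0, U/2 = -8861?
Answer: -1/17361 ≈ -5.7600e-5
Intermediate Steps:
U = -17722 (U = 2*(-8861) = -17722)
r = -8/5 (r = -8/5 + ((3 + 6)*0)/5 = -8/5 + (9*0)/5 = -8/5 + (1/5)*0 = -8/5 + 0 = -8/5 ≈ -1.6000)
H(G, l) = -1 - 5*G + G*l
1/(U + (H(0, r) + 20)**2) = 1/(-17722 + ((-1 - 5*0 + 0*(-8/5)) + 20)**2) = 1/(-17722 + ((-1 + 0 + 0) + 20)**2) = 1/(-17722 + (-1 + 20)**2) = 1/(-17722 + 19**2) = 1/(-17722 + 361) = 1/(-17361) = -1/17361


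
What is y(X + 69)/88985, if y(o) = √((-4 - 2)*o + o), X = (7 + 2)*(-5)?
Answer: 2*I*√30/88985 ≈ 0.0001231*I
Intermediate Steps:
X = -45 (X = 9*(-5) = -45)
y(o) = √5*√(-o) (y(o) = √(-6*o + o) = √(-5*o) = √5*√(-o))
y(X + 69)/88985 = (√5*√(-(-45 + 69)))/88985 = (√5*√(-1*24))*(1/88985) = (√5*√(-24))*(1/88985) = (√5*(2*I*√6))*(1/88985) = (2*I*√30)*(1/88985) = 2*I*√30/88985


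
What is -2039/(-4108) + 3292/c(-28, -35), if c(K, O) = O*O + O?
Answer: 7974973/2444260 ≈ 3.2627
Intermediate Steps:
c(K, O) = O + O² (c(K, O) = O² + O = O + O²)
-2039/(-4108) + 3292/c(-28, -35) = -2039/(-4108) + 3292/((-35*(1 - 35))) = -2039*(-1/4108) + 3292/((-35*(-34))) = 2039/4108 + 3292/1190 = 2039/4108 + 3292*(1/1190) = 2039/4108 + 1646/595 = 7974973/2444260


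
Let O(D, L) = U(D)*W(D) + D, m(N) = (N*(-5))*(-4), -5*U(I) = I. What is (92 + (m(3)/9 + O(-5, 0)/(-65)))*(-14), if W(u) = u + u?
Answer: -53998/39 ≈ -1384.6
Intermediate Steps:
W(u) = 2*u
U(I) = -I/5
m(N) = 20*N (m(N) = -5*N*(-4) = 20*N)
O(D, L) = D - 2*D²/5 (O(D, L) = (-D/5)*(2*D) + D = -2*D²/5 + D = D - 2*D²/5)
(92 + (m(3)/9 + O(-5, 0)/(-65)))*(-14) = (92 + ((20*3)/9 + ((⅕)*(-5)*(5 - 2*(-5)))/(-65)))*(-14) = (92 + (60*(⅑) + ((⅕)*(-5)*(5 + 10))*(-1/65)))*(-14) = (92 + (20/3 + ((⅕)*(-5)*15)*(-1/65)))*(-14) = (92 + (20/3 - 15*(-1/65)))*(-14) = (92 + (20/3 + 3/13))*(-14) = (92 + 269/39)*(-14) = (3857/39)*(-14) = -53998/39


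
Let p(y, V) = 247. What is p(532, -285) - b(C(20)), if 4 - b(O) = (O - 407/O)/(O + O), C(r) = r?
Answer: 194393/800 ≈ 242.99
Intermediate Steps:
b(O) = 4 - (O - 407/O)/(2*O) (b(O) = 4 - (O - 407/O)/(O + O) = 4 - (O - 407/O)/(2*O))
p(532, -285) - b(C(20)) = 247 - (7/2 + (407/2)/20²) = 247 - (7/2 + (407/2)*(1/400)) = 247 - (7/2 + 407/800) = 247 - 1*3207/800 = 247 - 3207/800 = 194393/800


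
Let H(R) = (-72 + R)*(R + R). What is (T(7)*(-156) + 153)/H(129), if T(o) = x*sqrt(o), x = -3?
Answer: 17/1634 + 26*sqrt(7)/817 ≈ 0.094602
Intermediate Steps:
T(o) = -3*sqrt(o)
H(R) = 2*R*(-72 + R) (H(R) = (-72 + R)*(2*R) = 2*R*(-72 + R))
(T(7)*(-156) + 153)/H(129) = (-3*sqrt(7)*(-156) + 153)/((2*129*(-72 + 129))) = (468*sqrt(7) + 153)/((2*129*57)) = (153 + 468*sqrt(7))/14706 = (153 + 468*sqrt(7))*(1/14706) = 17/1634 + 26*sqrt(7)/817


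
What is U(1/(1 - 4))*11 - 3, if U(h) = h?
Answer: -20/3 ≈ -6.6667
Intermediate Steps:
U(1/(1 - 4))*11 - 3 = 11/(1 - 4) - 3 = 11/(-3) - 3 = -⅓*11 - 3 = -11/3 - 3 = -20/3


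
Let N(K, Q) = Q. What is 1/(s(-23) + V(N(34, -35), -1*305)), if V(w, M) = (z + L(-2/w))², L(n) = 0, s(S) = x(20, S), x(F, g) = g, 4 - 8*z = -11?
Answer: -64/1247 ≈ -0.051323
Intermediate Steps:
z = 15/8 (z = ½ - ⅛*(-11) = ½ + 11/8 = 15/8 ≈ 1.8750)
s(S) = S
V(w, M) = 225/64 (V(w, M) = (15/8 + 0)² = (15/8)² = 225/64)
1/(s(-23) + V(N(34, -35), -1*305)) = 1/(-23 + 225/64) = 1/(-1247/64) = -64/1247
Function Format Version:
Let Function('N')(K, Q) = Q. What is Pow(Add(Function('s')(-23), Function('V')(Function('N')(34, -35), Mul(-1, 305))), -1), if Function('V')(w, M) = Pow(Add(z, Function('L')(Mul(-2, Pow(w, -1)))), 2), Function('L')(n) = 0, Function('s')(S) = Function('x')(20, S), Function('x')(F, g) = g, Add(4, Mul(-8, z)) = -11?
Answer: Rational(-64, 1247) ≈ -0.051323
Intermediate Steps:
z = Rational(15, 8) (z = Add(Rational(1, 2), Mul(Rational(-1, 8), -11)) = Add(Rational(1, 2), Rational(11, 8)) = Rational(15, 8) ≈ 1.8750)
Function('s')(S) = S
Function('V')(w, M) = Rational(225, 64) (Function('V')(w, M) = Pow(Add(Rational(15, 8), 0), 2) = Pow(Rational(15, 8), 2) = Rational(225, 64))
Pow(Add(Function('s')(-23), Function('V')(Function('N')(34, -35), Mul(-1, 305))), -1) = Pow(Add(-23, Rational(225, 64)), -1) = Pow(Rational(-1247, 64), -1) = Rational(-64, 1247)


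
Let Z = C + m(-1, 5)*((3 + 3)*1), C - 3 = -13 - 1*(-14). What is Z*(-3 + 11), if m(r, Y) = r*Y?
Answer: -208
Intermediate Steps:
m(r, Y) = Y*r
C = 4 (C = 3 + (-13 - 1*(-14)) = 3 + (-13 + 14) = 3 + 1 = 4)
Z = -26 (Z = 4 + (5*(-1))*((3 + 3)*1) = 4 - 30 = -26)
Z*(-3 + 11) = -26*(-3 + 11) = -26*8 = -208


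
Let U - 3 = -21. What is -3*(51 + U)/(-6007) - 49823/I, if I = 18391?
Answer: -297466052/110474737 ≈ -2.6926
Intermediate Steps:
U = -18 (U = 3 - 21 = -18)
-3*(51 + U)/(-6007) - 49823/I = -3*(51 - 18)/(-6007) - 49823/18391 = -3*33*(-1/6007) - 49823*1/18391 = -99*(-1/6007) - 49823/18391 = 99/6007 - 49823/18391 = -297466052/110474737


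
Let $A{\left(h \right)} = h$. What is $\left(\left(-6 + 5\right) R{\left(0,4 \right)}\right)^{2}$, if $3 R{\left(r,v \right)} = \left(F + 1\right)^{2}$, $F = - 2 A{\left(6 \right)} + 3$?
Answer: $\frac{4096}{9} \approx 455.11$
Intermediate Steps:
$F = -9$ ($F = \left(-2\right) 6 + 3 = -12 + 3 = -9$)
$R{\left(r,v \right)} = \frac{64}{3}$ ($R{\left(r,v \right)} = \frac{\left(-9 + 1\right)^{2}}{3} = \frac{\left(-8\right)^{2}}{3} = \frac{1}{3} \cdot 64 = \frac{64}{3}$)
$\left(\left(-6 + 5\right) R{\left(0,4 \right)}\right)^{2} = \left(\left(-6 + 5\right) \frac{64}{3}\right)^{2} = \left(\left(-1\right) \frac{64}{3}\right)^{2} = \left(- \frac{64}{3}\right)^{2} = \frac{4096}{9}$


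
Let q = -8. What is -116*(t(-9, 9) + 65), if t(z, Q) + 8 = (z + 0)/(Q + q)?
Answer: -5568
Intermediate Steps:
t(z, Q) = -8 + z/(-8 + Q) (t(z, Q) = -8 + (z + 0)/(Q - 8) = -8 + z/(-8 + Q))
-116*(t(-9, 9) + 65) = -116*((64 - 9 - 8*9)/(-8 + 9) + 65) = -116*((64 - 9 - 72)/1 + 65) = -116*(1*(-17) + 65) = -116*(-17 + 65) = -116*48 = -5568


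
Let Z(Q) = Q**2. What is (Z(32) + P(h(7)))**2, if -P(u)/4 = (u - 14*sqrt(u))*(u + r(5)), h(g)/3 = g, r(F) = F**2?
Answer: 147416896 - 14631680*sqrt(21) ≈ 8.0366e+7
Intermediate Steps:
h(g) = 3*g
P(u) = -4*(25 + u)*(u - 14*sqrt(u)) (P(u) = -4*(u - 14*sqrt(u))*(u + 5**2) = -4*(u - 14*sqrt(u))*(u + 25) = -4*(u - 14*sqrt(u))*(25 + u) = -4*(25 + u)*(u - 14*sqrt(u)))
(Z(32) + P(h(7)))**2 = (32**2 + (-300*7 - 4*(3*7)**2 + 56*(3*7)**(3/2) + 1400*sqrt(3*7)))**2 = (1024 + (-100*21 - 4*21**2 + 56*21**(3/2) + 1400*sqrt(21)))**2 = (1024 + (-2100 - 4*441 + 56*(21*sqrt(21)) + 1400*sqrt(21)))**2 = (1024 + (-2100 - 1764 + 1176*sqrt(21) + 1400*sqrt(21)))**2 = (1024 + (-3864 + 2576*sqrt(21)))**2 = (-2840 + 2576*sqrt(21))**2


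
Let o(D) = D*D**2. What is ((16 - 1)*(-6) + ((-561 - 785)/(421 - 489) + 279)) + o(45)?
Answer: 3105349/34 ≈ 91334.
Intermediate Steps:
o(D) = D**3
((16 - 1)*(-6) + ((-561 - 785)/(421 - 489) + 279)) + o(45) = ((16 - 1)*(-6) + ((-561 - 785)/(421 - 489) + 279)) + 45**3 = (15*(-6) + (-1346/(-68) + 279)) + 91125 = (-90 + (-1346*(-1/68) + 279)) + 91125 = (-90 + (673/34 + 279)) + 91125 = (-90 + 10159/34) + 91125 = 7099/34 + 91125 = 3105349/34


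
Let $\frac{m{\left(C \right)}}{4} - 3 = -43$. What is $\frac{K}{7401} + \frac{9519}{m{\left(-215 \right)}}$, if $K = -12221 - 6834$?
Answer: $- \frac{73498919}{1184160} \approx -62.068$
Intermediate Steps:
$m{\left(C \right)} = -160$ ($m{\left(C \right)} = 12 + 4 \left(-43\right) = 12 - 172 = -160$)
$K = -19055$
$\frac{K}{7401} + \frac{9519}{m{\left(-215 \right)}} = - \frac{19055}{7401} + \frac{9519}{-160} = \left(-19055\right) \frac{1}{7401} + 9519 \left(- \frac{1}{160}\right) = - \frac{19055}{7401} - \frac{9519}{160} = - \frac{73498919}{1184160}$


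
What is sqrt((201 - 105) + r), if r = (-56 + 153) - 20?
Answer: sqrt(173) ≈ 13.153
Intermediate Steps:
r = 77 (r = 97 - 20 = 77)
sqrt((201 - 105) + r) = sqrt((201 - 105) + 77) = sqrt(96 + 77) = sqrt(173)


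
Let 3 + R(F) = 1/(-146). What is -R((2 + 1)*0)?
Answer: 439/146 ≈ 3.0069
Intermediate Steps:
R(F) = -439/146 (R(F) = -3 + 1/(-146) = -3 - 1/146 = -439/146)
-R((2 + 1)*0) = -1*(-439/146) = 439/146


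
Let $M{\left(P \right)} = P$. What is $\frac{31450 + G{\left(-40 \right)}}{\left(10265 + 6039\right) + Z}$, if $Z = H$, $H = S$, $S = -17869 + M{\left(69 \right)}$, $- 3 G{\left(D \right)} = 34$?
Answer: $- \frac{1387}{66} \approx -21.015$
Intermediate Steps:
$G{\left(D \right)} = - \frac{34}{3}$ ($G{\left(D \right)} = \left(- \frac{1}{3}\right) 34 = - \frac{34}{3}$)
$S = -17800$ ($S = -17869 + 69 = -17800$)
$H = -17800$
$Z = -17800$
$\frac{31450 + G{\left(-40 \right)}}{\left(10265 + 6039\right) + Z} = \frac{31450 - \frac{34}{3}}{\left(10265 + 6039\right) - 17800} = \frac{94316}{3 \left(16304 - 17800\right)} = \frac{94316}{3 \left(-1496\right)} = \frac{94316}{3} \left(- \frac{1}{1496}\right) = - \frac{1387}{66}$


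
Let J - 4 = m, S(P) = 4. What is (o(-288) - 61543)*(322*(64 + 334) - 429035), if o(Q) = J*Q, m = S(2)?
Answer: 19210221513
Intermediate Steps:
m = 4
J = 8 (J = 4 + 4 = 8)
o(Q) = 8*Q
(o(-288) - 61543)*(322*(64 + 334) - 429035) = (8*(-288) - 61543)*(322*(64 + 334) - 429035) = (-2304 - 61543)*(322*398 - 429035) = -63847*(128156 - 429035) = -63847*(-300879) = 19210221513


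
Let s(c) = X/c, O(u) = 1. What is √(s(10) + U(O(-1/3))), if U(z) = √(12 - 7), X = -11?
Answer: √(-110 + 100*√5)/10 ≈ 1.0659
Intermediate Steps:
s(c) = -11/c
U(z) = √5
√(s(10) + U(O(-1/3))) = √(-11/10 + √5)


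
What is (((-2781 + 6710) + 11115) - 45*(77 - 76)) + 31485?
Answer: 46484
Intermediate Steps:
(((-2781 + 6710) + 11115) - 45*(77 - 76)) + 31485 = ((3929 + 11115) - 45*1) + 31485 = (15044 - 45) + 31485 = 14999 + 31485 = 46484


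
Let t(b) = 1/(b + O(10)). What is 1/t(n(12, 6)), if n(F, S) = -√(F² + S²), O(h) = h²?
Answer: 100 - 6*√5 ≈ 86.584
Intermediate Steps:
t(b) = 1/(100 + b) (t(b) = 1/(b + 10²) = 1/(b + 100) = 1/(100 + b))
1/t(n(12, 6)) = 1/(1/(100 - √(12² + 6²))) = 1/(1/(100 - √(144 + 36))) = 1/(1/(100 - √180)) = 1/(1/(100 - 6*√5)) = 100 - 6*√5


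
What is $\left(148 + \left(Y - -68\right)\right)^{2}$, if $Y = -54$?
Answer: $26244$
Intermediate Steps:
$\left(148 + \left(Y - -68\right)\right)^{2} = \left(148 - -14\right)^{2} = \left(148 + \left(-54 + 68\right)\right)^{2} = \left(148 + 14\right)^{2} = 162^{2} = 26244$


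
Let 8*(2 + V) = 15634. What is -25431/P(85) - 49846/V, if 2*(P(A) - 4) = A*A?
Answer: -613108610/18827499 ≈ -32.565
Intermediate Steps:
V = 7809/4 (V = -2 + (⅛)*15634 = -2 + 7817/4 = 7809/4 ≈ 1952.3)
P(A) = 4 + A²/2 (P(A) = 4 + (A*A)/2 = 4 + A²/2)
-25431/P(85) - 49846/V = -25431/(4 + (½)*85²) - 49846/7809/4 = -25431/(4 + (½)*7225) - 49846*4/7809 = -25431/(4 + 7225/2) - 199384/7809 = -25431/7233/2 - 199384/7809 = -25431*2/7233 - 199384/7809 = -16954/2411 - 199384/7809 = -613108610/18827499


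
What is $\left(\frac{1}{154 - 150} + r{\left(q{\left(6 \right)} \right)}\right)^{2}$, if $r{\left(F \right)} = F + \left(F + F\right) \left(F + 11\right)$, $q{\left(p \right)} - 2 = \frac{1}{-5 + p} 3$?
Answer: $\frac{436921}{16} \approx 27308.0$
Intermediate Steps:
$q{\left(p \right)} = 2 + \frac{3}{-5 + p}$ ($q{\left(p \right)} = 2 + \frac{1}{-5 + p} 3 = 2 + \frac{3}{-5 + p}$)
$r{\left(F \right)} = F + 2 F \left(11 + F\right)$
$\left(\frac{1}{154 - 150} + r{\left(q{\left(6 \right)} \right)}\right)^{2} = \left(\frac{1}{154 - 150} + \frac{-7 + 2 \cdot 6}{-5 + 6} \left(23 + 2 \frac{-7 + 2 \cdot 6}{-5 + 6}\right)\right)^{2} = \left(\frac{1}{4} + \frac{-7 + 12}{1} \left(23 + 2 \frac{-7 + 12}{1}\right)\right)^{2} = \left(\frac{1}{4} + 1 \cdot 5 \left(23 + 2 \cdot 1 \cdot 5\right)\right)^{2} = \left(\frac{1}{4} + 5 \left(23 + 2 \cdot 5\right)\right)^{2} = \left(\frac{1}{4} + 5 \left(23 + 10\right)\right)^{2} = \left(\frac{1}{4} + 5 \cdot 33\right)^{2} = \left(\frac{1}{4} + 165\right)^{2} = \left(\frac{661}{4}\right)^{2} = \frac{436921}{16}$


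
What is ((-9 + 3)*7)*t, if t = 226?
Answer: -9492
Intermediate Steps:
((-9 + 3)*7)*t = ((-9 + 3)*7)*226 = -6*7*226 = -42*226 = -9492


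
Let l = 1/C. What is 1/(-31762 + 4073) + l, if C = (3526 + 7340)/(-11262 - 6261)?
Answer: -161735071/100289558 ≈ -1.6127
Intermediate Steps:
C = -3622/5841 (C = 10866/(-17523) = 10866*(-1/17523) = -3622/5841 ≈ -0.62010)
l = -5841/3622 (l = 1/(-3622/5841) = -5841/3622 ≈ -1.6126)
1/(-31762 + 4073) + l = 1/(-31762 + 4073) - 5841/3622 = 1/(-27689) - 5841/3622 = -1/27689 - 5841/3622 = -161735071/100289558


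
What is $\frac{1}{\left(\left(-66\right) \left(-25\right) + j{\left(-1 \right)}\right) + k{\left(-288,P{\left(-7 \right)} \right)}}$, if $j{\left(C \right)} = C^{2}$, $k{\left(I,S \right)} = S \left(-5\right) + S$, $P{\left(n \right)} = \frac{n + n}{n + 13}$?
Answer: $\frac{3}{4981} \approx 0.00060229$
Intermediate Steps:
$P{\left(n \right)} = \frac{2 n}{13 + n}$
$k{\left(I,S \right)} = - 4 S$ ($k{\left(I,S \right)} = - 5 S + S = - 4 S$)
$\frac{1}{\left(\left(-66\right) \left(-25\right) + j{\left(-1 \right)}\right) + k{\left(-288,P{\left(-7 \right)} \right)}} = \frac{1}{\left(\left(-66\right) \left(-25\right) + \left(-1\right)^{2}\right) - 4 \cdot 2 \left(-7\right) \frac{1}{13 - 7}} = \frac{1}{\left(1650 + 1\right) - 4 \cdot 2 \left(-7\right) \frac{1}{6}} = \frac{1}{1651 - 4 \cdot 2 \left(-7\right) \frac{1}{6}} = \frac{1}{1651 - - \frac{28}{3}} = \frac{1}{1651 + \frac{28}{3}} = \frac{1}{\frac{4981}{3}} = \frac{3}{4981}$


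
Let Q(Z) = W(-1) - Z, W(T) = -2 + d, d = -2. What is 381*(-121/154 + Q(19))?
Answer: -126873/14 ≈ -9062.4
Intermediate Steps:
W(T) = -4 (W(T) = -2 - 2 = -4)
Q(Z) = -4 - Z
381*(-121/154 + Q(19)) = 381*(-121/154 + (-4 - 1*19)) = 381*(-121*1/154 + (-4 - 19)) = 381*(-11/14 - 23) = 381*(-333/14) = -126873/14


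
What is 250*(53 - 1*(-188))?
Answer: 60250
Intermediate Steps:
250*(53 - 1*(-188)) = 250*(53 + 188) = 250*241 = 60250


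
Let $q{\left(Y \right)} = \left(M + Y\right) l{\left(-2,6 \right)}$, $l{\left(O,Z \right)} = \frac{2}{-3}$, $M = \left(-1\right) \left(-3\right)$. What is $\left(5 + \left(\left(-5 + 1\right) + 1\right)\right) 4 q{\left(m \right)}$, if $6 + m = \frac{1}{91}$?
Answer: $\frac{4352}{273} \approx 15.941$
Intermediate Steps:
$M = 3$
$l{\left(O,Z \right)} = - \frac{2}{3}$ ($l{\left(O,Z \right)} = 2 \left(- \frac{1}{3}\right) = - \frac{2}{3}$)
$m = - \frac{545}{91}$ ($m = -6 + \frac{1}{91} = - \frac{545}{91} \approx -5.989$)
$q{\left(Y \right)} = -2 - \frac{2 Y}{3}$ ($q{\left(Y \right)} = \left(3 + Y\right) \left(- \frac{2}{3}\right) = -2 - \frac{2 Y}{3}$)
$\left(5 + \left(\left(-5 + 1\right) + 1\right)\right) 4 q{\left(m \right)} = \left(5 + \left(\left(-5 + 1\right) + 1\right)\right) 4 \left(-2 - - \frac{1090}{273}\right) = \left(5 + \left(-4 + 1\right)\right) 4 \left(-2 + \frac{1090}{273}\right) = \left(5 - 3\right) 4 \cdot \frac{544}{273} = 2 \cdot 4 \cdot \frac{544}{273} = 8 \cdot \frac{544}{273} = \frac{4352}{273}$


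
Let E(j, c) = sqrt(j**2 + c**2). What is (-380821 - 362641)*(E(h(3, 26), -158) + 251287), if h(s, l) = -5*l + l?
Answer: -186822335594 - 1486924*sqrt(8945) ≈ -1.8696e+11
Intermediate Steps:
h(s, l) = -4*l
E(j, c) = sqrt(c**2 + j**2)
(-380821 - 362641)*(E(h(3, 26), -158) + 251287) = (-380821 - 362641)*(sqrt((-158)**2 + (-4*26)**2) + 251287) = -743462*(sqrt(24964 + (-104)**2) + 251287) = -743462*(sqrt(24964 + 10816) + 251287) = -743462*(sqrt(35780) + 251287) = -743462*(2*sqrt(8945) + 251287) = -743462*(251287 + 2*sqrt(8945)) = -186822335594 - 1486924*sqrt(8945)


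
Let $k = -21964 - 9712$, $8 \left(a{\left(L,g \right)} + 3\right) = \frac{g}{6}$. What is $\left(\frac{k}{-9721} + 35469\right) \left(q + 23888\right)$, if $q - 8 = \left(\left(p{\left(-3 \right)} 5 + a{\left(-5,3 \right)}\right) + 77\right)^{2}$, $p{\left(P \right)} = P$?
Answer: $\frac{2417367308405825}{2488576} \approx 9.7139 \cdot 10^{8}$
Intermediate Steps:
$a{\left(L,g \right)} = -3 + \frac{g}{48}$ ($a{\left(L,g \right)} = -3 + \frac{g \frac{1}{6}}{8} = -3 + \frac{\frac{1}{6} g}{8} = -3 + \frac{g}{48}$)
$k = -31676$
$q = \frac{895073}{256}$ ($q = 8 + \left(\left(\left(-3\right) 5 + \left(-3 + \frac{1}{48} \cdot 3\right)\right) + 77\right)^{2} = 8 + \left(\left(-15 + \left(-3 + \frac{1}{16}\right)\right) + 77\right)^{2} = 8 + \left(\left(-15 - \frac{47}{16}\right) + 77\right)^{2} = 8 + \left(- \frac{287}{16} + 77\right)^{2} = 8 + \left(\frac{945}{16}\right)^{2} = 8 + \frac{893025}{256} = \frac{895073}{256} \approx 3496.4$)
$\left(\frac{k}{-9721} + 35469\right) \left(q + 23888\right) = \left(- \frac{31676}{-9721} + 35469\right) \left(\frac{895073}{256} + 23888\right) = \left(\left(-31676\right) \left(- \frac{1}{9721}\right) + 35469\right) \frac{7010401}{256} = \left(\frac{31676}{9721} + 35469\right) \frac{7010401}{256} = \frac{344825825}{9721} \cdot \frac{7010401}{256} = \frac{2417367308405825}{2488576}$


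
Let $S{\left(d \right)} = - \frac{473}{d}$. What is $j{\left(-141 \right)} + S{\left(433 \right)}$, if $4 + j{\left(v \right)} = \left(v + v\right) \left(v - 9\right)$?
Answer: $\frac{18313695}{433} \approx 42295.0$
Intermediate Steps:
$j{\left(v \right)} = -4 + 2 v \left(-9 + v\right)$ ($j{\left(v \right)} = -4 + \left(v + v\right) \left(v - 9\right) = -4 + 2 v \left(-9 + v\right)$)
$j{\left(-141 \right)} + S{\left(433 \right)} = \left(-4 - -2538 + 2 \left(-141\right)^{2}\right) - \frac{473}{433} = \left(-4 + 2538 + 2 \cdot 19881\right) - \frac{473}{433} = \left(-4 + 2538 + 39762\right) - \frac{473}{433} = 42296 - \frac{473}{433} = \frac{18313695}{433}$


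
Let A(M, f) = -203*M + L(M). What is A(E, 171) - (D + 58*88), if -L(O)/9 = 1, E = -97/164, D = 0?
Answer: -818841/164 ≈ -4992.9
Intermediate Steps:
E = -97/164 (E = -97*1/164 = -97/164 ≈ -0.59146)
L(O) = -9 (L(O) = -9*1 = -9)
A(M, f) = -9 - 203*M (A(M, f) = -203*M - 9 = -9 - 203*M)
A(E, 171) - (D + 58*88) = (-9 - 203*(-97/164)) - (0 + 58*88) = (-9 + 19691/164) - (0 + 5104) = 18215/164 - 1*5104 = 18215/164 - 5104 = -818841/164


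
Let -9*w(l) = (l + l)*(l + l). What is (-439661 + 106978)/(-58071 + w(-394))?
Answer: 2994147/1143583 ≈ 2.6182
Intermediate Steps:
w(l) = -4*l²/9 (w(l) = -(l + l)*(l + l)/9 = -2*l*2*l/9 = -4*l²/9)
(-439661 + 106978)/(-58071 + w(-394)) = (-439661 + 106978)/(-58071 - 4/9*(-394)²) = -332683/(-58071 - 4/9*155236) = -332683/(-58071 - 620944/9) = -332683/(-1143583/9) = -332683*(-9/1143583) = 2994147/1143583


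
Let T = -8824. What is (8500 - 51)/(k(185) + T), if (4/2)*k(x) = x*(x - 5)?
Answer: 1207/1118 ≈ 1.0796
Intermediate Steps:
k(x) = x*(-5 + x)/2 (k(x) = (x*(x - 5))/2 = (x*(-5 + x))/2 = x*(-5 + x)/2)
(8500 - 51)/(k(185) + T) = (8500 - 51)/((½)*185*(-5 + 185) - 8824) = 8449/((½)*185*180 - 8824) = 8449/(16650 - 8824) = 8449/7826 = 8449*(1/7826) = 1207/1118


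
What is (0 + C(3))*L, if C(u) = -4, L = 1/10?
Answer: -⅖ ≈ -0.40000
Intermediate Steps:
L = ⅒ ≈ 0.10000
(0 + C(3))*L = (0 - 4)*(⅒) = -4*⅒ = -⅖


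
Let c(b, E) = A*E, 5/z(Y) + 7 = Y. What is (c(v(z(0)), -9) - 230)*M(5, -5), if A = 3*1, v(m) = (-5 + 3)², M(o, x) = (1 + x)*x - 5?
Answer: -3855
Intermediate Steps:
z(Y) = 5/(-7 + Y)
M(o, x) = -5 + x*(1 + x) (M(o, x) = x*(1 + x) - 5 = -5 + x*(1 + x))
v(m) = 4 (v(m) = (-2)² = 4)
A = 3
c(b, E) = 3*E
(c(v(z(0)), -9) - 230)*M(5, -5) = (3*(-9) - 230)*(-5 - 5 + (-5)²) = (-27 - 230)*(-5 - 5 + 25) = -257*15 = -3855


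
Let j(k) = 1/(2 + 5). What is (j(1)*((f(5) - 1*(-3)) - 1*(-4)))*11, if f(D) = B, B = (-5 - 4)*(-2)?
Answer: 275/7 ≈ 39.286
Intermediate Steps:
B = 18 (B = -9*(-2) = 18)
f(D) = 18
j(k) = ⅐ (j(k) = 1/7 = ⅐)
(j(1)*((f(5) - 1*(-3)) - 1*(-4)))*11 = (((18 - 1*(-3)) - 1*(-4))/7)*11 = (((18 + 3) + 4)/7)*11 = ((21 + 4)/7)*11 = ((⅐)*25)*11 = (25/7)*11 = 275/7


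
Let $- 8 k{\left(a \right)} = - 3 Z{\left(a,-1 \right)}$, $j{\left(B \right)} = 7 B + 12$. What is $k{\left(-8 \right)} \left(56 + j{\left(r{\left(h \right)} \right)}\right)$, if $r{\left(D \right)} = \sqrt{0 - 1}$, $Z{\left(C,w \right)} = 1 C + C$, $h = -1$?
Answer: $-408 - 42 i \approx -408.0 - 42.0 i$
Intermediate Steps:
$Z{\left(C,w \right)} = 2 C$ ($Z{\left(C,w \right)} = C + C = 2 C$)
$r{\left(D \right)} = i$ ($r{\left(D \right)} = \sqrt{-1} = i$)
$j{\left(B \right)} = 12 + 7 B$
$k{\left(a \right)} = \frac{3 a}{4}$ ($k{\left(a \right)} = - \frac{\left(-3\right) 2 a}{8} = - \frac{\left(-6\right) a}{8} = \frac{3 a}{4}$)
$k{\left(-8 \right)} \left(56 + j{\left(r{\left(h \right)} \right)}\right) = \frac{3}{4} \left(-8\right) \left(56 + \left(12 + 7 i\right)\right) = - 6 \left(68 + 7 i\right) = -408 - 42 i$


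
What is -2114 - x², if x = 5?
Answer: -2139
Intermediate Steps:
-2114 - x² = -2114 - 1*5² = -2114 - 1*25 = -2114 - 25 = -2139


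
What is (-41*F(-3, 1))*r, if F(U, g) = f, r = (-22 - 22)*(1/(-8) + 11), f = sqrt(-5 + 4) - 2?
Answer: -39237 + 39237*I/2 ≈ -39237.0 + 19619.0*I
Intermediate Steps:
f = -2 + I (f = sqrt(-1) - 2 = I - 2 = -2 + I ≈ -2.0 + 1.0*I)
r = -957/2 (r = -44*(-1/8 + 11) = -44*87/8 = -957/2 ≈ -478.50)
F(U, g) = -2 + I
(-41*F(-3, 1))*r = -41*(-2 + I)*(-957/2) = (82 - 41*I)*(-957/2) = -39237 + 39237*I/2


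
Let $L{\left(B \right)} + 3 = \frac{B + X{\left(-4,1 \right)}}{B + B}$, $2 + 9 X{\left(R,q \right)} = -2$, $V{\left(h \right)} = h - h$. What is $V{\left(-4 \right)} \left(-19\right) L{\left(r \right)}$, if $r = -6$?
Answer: $0$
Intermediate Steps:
$V{\left(h \right)} = 0$
$X{\left(R,q \right)} = - \frac{4}{9}$ ($X{\left(R,q \right)} = - \frac{2}{9} + \frac{1}{9} \left(-2\right) = - \frac{2}{9} - \frac{2}{9} = - \frac{4}{9}$)
$L{\left(B \right)} = -3 + \frac{- \frac{4}{9} + B}{2 B}$ ($L{\left(B \right)} = -3 + \frac{B - \frac{4}{9}}{B + B} = -3 + \frac{- \frac{4}{9} + B}{2 B}$)
$V{\left(-4 \right)} \left(-19\right) L{\left(r \right)} = 0 \left(-19\right) \frac{-4 - -270}{18 \left(-6\right)} = 0 \cdot \frac{1}{18} \left(- \frac{1}{6}\right) \left(-4 + 270\right) = 0 \cdot \frac{1}{18} \left(- \frac{1}{6}\right) 266 = 0 \left(- \frac{133}{54}\right) = 0$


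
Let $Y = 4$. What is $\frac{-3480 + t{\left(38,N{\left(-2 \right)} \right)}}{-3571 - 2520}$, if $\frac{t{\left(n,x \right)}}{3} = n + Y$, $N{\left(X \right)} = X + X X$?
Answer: $\frac{3354}{6091} \approx 0.55065$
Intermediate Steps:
$N{\left(X \right)} = X + X^{2}$
$t{\left(n,x \right)} = 12 + 3 n$ ($t{\left(n,x \right)} = 3 \left(n + 4\right) = 3 \left(4 + n\right) = 12 + 3 n$)
$\frac{-3480 + t{\left(38,N{\left(-2 \right)} \right)}}{-3571 - 2520} = \frac{-3480 + \left(12 + 3 \cdot 38\right)}{-3571 - 2520} = \frac{-3480 + \left(12 + 114\right)}{-6091} = \left(-3480 + 126\right) \left(- \frac{1}{6091}\right) = \left(-3354\right) \left(- \frac{1}{6091}\right) = \frac{3354}{6091}$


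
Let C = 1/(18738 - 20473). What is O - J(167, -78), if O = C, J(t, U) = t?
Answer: -289746/1735 ≈ -167.00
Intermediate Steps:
C = -1/1735 (C = 1/(-1735) = -1/1735 ≈ -0.00057637)
O = -1/1735 ≈ -0.00057637
O - J(167, -78) = -1/1735 - 1*167 = -1/1735 - 167 = -289746/1735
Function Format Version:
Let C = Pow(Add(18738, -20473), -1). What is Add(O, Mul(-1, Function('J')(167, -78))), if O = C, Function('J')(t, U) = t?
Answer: Rational(-289746, 1735) ≈ -167.00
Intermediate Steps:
C = Rational(-1, 1735) (C = Pow(-1735, -1) = Rational(-1, 1735) ≈ -0.00057637)
O = Rational(-1, 1735) ≈ -0.00057637
Add(O, Mul(-1, Function('J')(167, -78))) = Add(Rational(-1, 1735), Mul(-1, 167)) = Add(Rational(-1, 1735), -167) = Rational(-289746, 1735)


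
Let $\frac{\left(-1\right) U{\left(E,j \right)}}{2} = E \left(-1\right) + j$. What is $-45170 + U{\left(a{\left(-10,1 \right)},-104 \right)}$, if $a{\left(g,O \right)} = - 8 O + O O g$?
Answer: $-44998$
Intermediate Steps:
$a{\left(g,O \right)} = - 8 O + g O^{2}$ ($a{\left(g,O \right)} = - 8 O + O^{2} g = - 8 O + g O^{2}$)
$U{\left(E,j \right)} = - 2 j + 2 E$ ($U{\left(E,j \right)} = - 2 \left(E \left(-1\right) + j\right) = - 2 \left(- E + j\right) = - 2 \left(j - E\right) = - 2 j + 2 E$)
$-45170 + U{\left(a{\left(-10,1 \right)},-104 \right)} = -45170 + \left(\left(-2\right) \left(-104\right) + 2 \cdot 1 \left(-8 + 1 \left(-10\right)\right)\right) = -45170 + \left(208 + 2 \cdot 1 \left(-8 - 10\right)\right) = -45170 + \left(208 + 2 \cdot 1 \left(-18\right)\right) = -45170 + \left(208 + 2 \left(-18\right)\right) = -45170 + \left(208 - 36\right) = -45170 + 172 = -44998$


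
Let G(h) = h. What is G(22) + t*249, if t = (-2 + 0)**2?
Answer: 1018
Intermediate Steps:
t = 4 (t = (-2)**2 = 4)
G(22) + t*249 = 22 + 4*249 = 22 + 996 = 1018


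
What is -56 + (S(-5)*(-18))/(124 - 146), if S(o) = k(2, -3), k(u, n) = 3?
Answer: -589/11 ≈ -53.545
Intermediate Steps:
S(o) = 3
-56 + (S(-5)*(-18))/(124 - 146) = -56 + (3*(-18))/(124 - 146) = -56 - 54/(-22) = -56 - 54*(-1/22) = -56 + 27/11 = -589/11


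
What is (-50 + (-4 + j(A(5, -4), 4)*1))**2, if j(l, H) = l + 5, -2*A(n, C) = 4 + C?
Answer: 2401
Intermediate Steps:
A(n, C) = -2 - C/2 (A(n, C) = -(4 + C)/2 = -2 - C/2)
j(l, H) = 5 + l
(-50 + (-4 + j(A(5, -4), 4)*1))**2 = (-50 + (-4 + (5 + (-2 - 1/2*(-4)))*1))**2 = (-50 + (-4 + (5 + (-2 + 2))*1))**2 = (-50 + (-4 + (5 + 0)*1))**2 = (-50 + (-4 + 5*1))**2 = (-50 + (-4 + 5))**2 = (-50 + 1)**2 = (-49)**2 = 2401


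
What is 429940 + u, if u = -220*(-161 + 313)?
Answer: 396500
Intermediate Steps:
u = -33440 (u = -220*152 = -33440)
429940 + u = 429940 - 33440 = 396500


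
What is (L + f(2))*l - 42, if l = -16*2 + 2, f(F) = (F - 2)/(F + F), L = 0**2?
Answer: -42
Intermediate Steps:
L = 0
f(F) = (-2 + F)/(2*F) (f(F) = (-2 + F)/((2*F)) = (-2 + F)*(1/(2*F)) = (-2 + F)/(2*F))
l = -30 (l = -4*8 + 2 = -32 + 2 = -30)
(L + f(2))*l - 42 = (0 + (1/2)*(-2 + 2)/2)*(-30) - 42 = (0 + (1/2)*(1/2)*0)*(-30) - 42 = (0 + 0)*(-30) - 42 = 0*(-30) - 42 = 0 - 42 = -42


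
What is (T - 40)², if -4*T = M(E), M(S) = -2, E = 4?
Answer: 6241/4 ≈ 1560.3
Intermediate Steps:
T = ½ (T = -¼*(-2) = ½ ≈ 0.50000)
(T - 40)² = (½ - 40)² = (-79/2)² = 6241/4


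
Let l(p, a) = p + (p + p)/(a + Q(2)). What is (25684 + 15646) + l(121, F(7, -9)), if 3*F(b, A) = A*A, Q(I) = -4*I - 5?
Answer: 290278/7 ≈ 41468.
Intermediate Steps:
Q(I) = -5 - 4*I
F(b, A) = A**2/3 (F(b, A) = (A*A)/3 = A**2/3)
l(p, a) = p + 2*p/(-13 + a) (l(p, a) = p + (p + p)/(a + (-5 - 4*2)) = p + (2*p)/(a + (-5 - 8)) = p + (2*p)/(a - 13) = p + (2*p)/(-13 + a) = p + 2*p/(-13 + a))
(25684 + 15646) + l(121, F(7, -9)) = (25684 + 15646) + 121*(-11 + (1/3)*(-9)**2)/(-13 + (1/3)*(-9)**2) = 41330 + 121*(-11 + (1/3)*81)/(-13 + (1/3)*81) = 41330 + 121*(-11 + 27)/(-13 + 27) = 41330 + 121*16/14 = 41330 + 121*(1/14)*16 = 41330 + 968/7 = 290278/7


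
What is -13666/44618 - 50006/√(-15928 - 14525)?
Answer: -6833/22309 + 50006*I*√30453/30453 ≈ -0.30629 + 286.55*I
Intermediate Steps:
-13666/44618 - 50006/√(-15928 - 14525) = -13666*1/44618 - 50006*(-I*√30453/30453) = -6833/22309 - 50006*(-I*√30453/30453) = -6833/22309 - (-50006)*I*√30453/30453 = -6833/22309 + 50006*I*√30453/30453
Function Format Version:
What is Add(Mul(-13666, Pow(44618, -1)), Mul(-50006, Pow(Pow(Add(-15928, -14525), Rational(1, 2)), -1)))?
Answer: Add(Rational(-6833, 22309), Mul(Rational(50006, 30453), I, Pow(30453, Rational(1, 2)))) ≈ Add(-0.30629, Mul(286.55, I))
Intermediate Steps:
Add(Mul(-13666, Pow(44618, -1)), Mul(-50006, Pow(Pow(Add(-15928, -14525), Rational(1, 2)), -1))) = Add(Mul(-13666, Rational(1, 44618)), Mul(-50006, Pow(Pow(-30453, Rational(1, 2)), -1))) = Add(Rational(-6833, 22309), Mul(-50006, Pow(Mul(I, Pow(30453, Rational(1, 2))), -1))) = Add(Rational(-6833, 22309), Mul(-50006, Mul(Rational(-1, 30453), I, Pow(30453, Rational(1, 2))))) = Add(Rational(-6833, 22309), Mul(Rational(50006, 30453), I, Pow(30453, Rational(1, 2))))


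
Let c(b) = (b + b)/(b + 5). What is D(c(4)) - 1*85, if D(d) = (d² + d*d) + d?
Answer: -6685/81 ≈ -82.531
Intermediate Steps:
c(b) = 2*b/(5 + b) (c(b) = (2*b)/(5 + b) = 2*b/(5 + b))
D(d) = d + 2*d² (D(d) = (d² + d²) + d = 2*d² + d = d + 2*d²)
D(c(4)) - 1*85 = (2*4/(5 + 4))*(1 + 2*(2*4/(5 + 4))) - 1*85 = (2*4/9)*(1 + 2*(2*4/9)) - 85 = (2*4*(⅑))*(1 + 2*(2*4*(⅑))) - 85 = 8*(1 + 2*(8/9))/9 - 85 = 8*(1 + 16/9)/9 - 85 = (8/9)*(25/9) - 85 = 200/81 - 85 = -6685/81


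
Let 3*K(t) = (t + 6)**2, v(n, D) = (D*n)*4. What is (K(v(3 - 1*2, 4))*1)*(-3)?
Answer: -484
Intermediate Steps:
v(n, D) = 4*D*n
K(t) = (6 + t)**2/3 (K(t) = (t + 6)**2/3 = (6 + t)**2/3)
(K(v(3 - 1*2, 4))*1)*(-3) = (((6 + 4*4*(3 - 1*2))**2/3)*1)*(-3) = (((6 + 4*4*(3 - 2))**2/3)*1)*(-3) = (((6 + 4*4*1)**2/3)*1)*(-3) = (((6 + 16)**2/3)*1)*(-3) = (((1/3)*22**2)*1)*(-3) = (((1/3)*484)*1)*(-3) = ((484/3)*1)*(-3) = (484/3)*(-3) = -484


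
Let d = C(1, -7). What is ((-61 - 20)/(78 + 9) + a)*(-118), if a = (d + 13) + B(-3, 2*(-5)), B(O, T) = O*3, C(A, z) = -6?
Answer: 10030/29 ≈ 345.86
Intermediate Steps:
B(O, T) = 3*O
d = -6
a = -2 (a = (-6 + 13) + 3*(-3) = 7 - 9 = -2)
((-61 - 20)/(78 + 9) + a)*(-118) = ((-61 - 20)/(78 + 9) - 2)*(-118) = (-81/87 - 2)*(-118) = (-81*1/87 - 2)*(-118) = (-27/29 - 2)*(-118) = -85/29*(-118) = 10030/29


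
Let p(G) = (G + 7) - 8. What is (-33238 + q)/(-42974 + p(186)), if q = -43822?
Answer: 77060/42789 ≈ 1.8009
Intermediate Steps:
p(G) = -1 + G (p(G) = (7 + G) - 8 = -1 + G)
(-33238 + q)/(-42974 + p(186)) = (-33238 - 43822)/(-42974 + (-1 + 186)) = -77060/(-42974 + 185) = -77060/(-42789) = -77060*(-1/42789) = 77060/42789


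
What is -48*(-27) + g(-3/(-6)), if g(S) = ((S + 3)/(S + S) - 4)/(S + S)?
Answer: 2591/2 ≈ 1295.5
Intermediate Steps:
g(S) = (-4 + (3 + S)/(2*S))/(2*S) (g(S) = ((3 + S)/((2*S)) - 4)/((2*S)) = ((3 + S)*(1/(2*S)) - 4)*(1/(2*S)) = ((3 + S)/(2*S) - 4)*(1/(2*S)) = (-4 + (3 + S)/(2*S))*(1/(2*S)) = (-4 + (3 + S)/(2*S))/(2*S))
-48*(-27) + g(-3/(-6)) = -48*(-27) + (3 - (-21)/(-6))/(4*(-3/(-6))²) = 1296 + (3 - (-21)*(-1)/6)/(4*(-3*(-⅙))²) = 1296 + (3 - 7*½)/(4*2⁻²) = 1296 + (¼)*4*(3 - 7/2) = 1296 + (¼)*4*(-½) = 1296 - ½ = 2591/2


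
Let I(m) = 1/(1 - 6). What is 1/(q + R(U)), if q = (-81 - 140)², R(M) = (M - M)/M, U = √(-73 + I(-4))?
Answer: 1/48841 ≈ 2.0475e-5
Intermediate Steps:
I(m) = -⅕ (I(m) = 1/(-5) = -⅕)
U = I*√1830/5 (U = √(-73 - ⅕) = √(-366/5) = I*√1830/5 ≈ 8.5557*I)
R(M) = 0 (R(M) = 0/M = 0)
q = 48841 (q = (-221)² = 48841)
1/(q + R(U)) = 1/(48841 + 0) = 1/48841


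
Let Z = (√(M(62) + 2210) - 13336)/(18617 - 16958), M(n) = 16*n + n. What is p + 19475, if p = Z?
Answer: 32295689/1659 + 8*√51/1659 ≈ 19467.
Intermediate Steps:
M(n) = 17*n
Z = -13336/1659 + 8*√51/1659 (Z = (√(17*62 + 2210) - 13336)/(18617 - 16958) = (√(1054 + 2210) - 13336)/1659 = (√3264 - 13336)*(1/1659) = (8*√51 - 13336)*(1/1659) = (-13336 + 8*√51)*(1/1659) = -13336/1659 + 8*√51/1659 ≈ -8.0041)
p = -13336/1659 + 8*√51/1659 ≈ -8.0041
p + 19475 = (-13336/1659 + 8*√51/1659) + 19475 = 32295689/1659 + 8*√51/1659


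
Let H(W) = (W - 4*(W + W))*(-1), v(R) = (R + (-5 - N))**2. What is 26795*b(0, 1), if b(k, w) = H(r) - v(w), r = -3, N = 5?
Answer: -2733090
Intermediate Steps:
v(R) = (-10 + R)**2 (v(R) = (R + (-5 - 1*5))**2 = (R + (-5 - 5))**2 = (R - 10)**2 = (-10 + R)**2)
H(W) = 7*W (H(W) = (W - 8*W)*(-1) = -7*W*(-1) = 7*W)
b(k, w) = -21 - (10 - w)**2 (b(k, w) = 7*(-3) - (10 - w)**2 = -21 - (10 - w)**2)
26795*b(0, 1) = 26795*(-21 - (-10 + 1)**2) = 26795*(-21 - 1*(-9)**2) = 26795*(-21 - 1*81) = 26795*(-21 - 81) = 26795*(-102) = -2733090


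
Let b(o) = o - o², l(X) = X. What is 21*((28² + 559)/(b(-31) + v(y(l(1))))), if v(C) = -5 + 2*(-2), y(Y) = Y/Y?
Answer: -4029/143 ≈ -28.175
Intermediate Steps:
y(Y) = 1
v(C) = -9 (v(C) = -5 - 4 = -9)
21*((28² + 559)/(b(-31) + v(y(l(1))))) = 21*((28² + 559)/(-31*(1 - 1*(-31)) - 9)) = 21*((784 + 559)/(-31*(1 + 31) - 9)) = 21*(1343/(-31*32 - 9)) = 21*(1343/(-992 - 9)) = 21*(1343/(-1001)) = 21*(1343*(-1/1001)) = 21*(-1343/1001) = -4029/143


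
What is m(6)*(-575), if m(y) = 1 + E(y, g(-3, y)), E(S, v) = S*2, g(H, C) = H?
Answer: -7475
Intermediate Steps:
E(S, v) = 2*S
m(y) = 1 + 2*y
m(6)*(-575) = (1 + 2*6)*(-575) = (1 + 12)*(-575) = 13*(-575) = -7475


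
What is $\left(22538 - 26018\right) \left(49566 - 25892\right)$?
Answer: $-82385520$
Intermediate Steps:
$\left(22538 - 26018\right) \left(49566 - 25892\right) = \left(-3480\right) 23674 = -82385520$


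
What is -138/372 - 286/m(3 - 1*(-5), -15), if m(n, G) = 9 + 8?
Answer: -18123/1054 ≈ -17.194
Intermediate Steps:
m(n, G) = 17
-138/372 - 286/m(3 - 1*(-5), -15) = -138/372 - 286/17 = -138*1/372 - 286*1/17 = -23/62 - 286/17 = -18123/1054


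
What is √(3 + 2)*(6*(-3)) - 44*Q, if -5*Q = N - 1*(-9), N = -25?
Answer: -704/5 - 18*√5 ≈ -181.05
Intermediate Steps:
Q = 16/5 (Q = -(-25 - 1*(-9))/5 = -(-25 + 9)/5 = -⅕*(-16) = 16/5 ≈ 3.2000)
√(3 + 2)*(6*(-3)) - 44*Q = √(3 + 2)*(6*(-3)) - 44*16/5 = √5*(-18) - 704/5 = -18*√5 - 704/5 = -704/5 - 18*√5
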